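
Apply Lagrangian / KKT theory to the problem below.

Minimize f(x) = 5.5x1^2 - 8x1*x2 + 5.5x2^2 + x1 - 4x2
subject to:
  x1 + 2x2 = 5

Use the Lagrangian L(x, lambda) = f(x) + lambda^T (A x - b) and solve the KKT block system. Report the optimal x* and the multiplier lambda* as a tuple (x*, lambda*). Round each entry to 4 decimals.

Form the Lagrangian:
  L(x, lambda) = (1/2) x^T Q x + c^T x + lambda^T (A x - b)
Stationarity (grad_x L = 0): Q x + c + A^T lambda = 0.
Primal feasibility: A x = b.

This gives the KKT block system:
  [ Q   A^T ] [ x     ]   [-c ]
  [ A    0  ] [ lambda ] = [ b ]

Solving the linear system:
  x*      = (1.4138, 1.7931)
  lambda* = (-2.2069)
  f(x*)   = 2.6379

x* = (1.4138, 1.7931), lambda* = (-2.2069)


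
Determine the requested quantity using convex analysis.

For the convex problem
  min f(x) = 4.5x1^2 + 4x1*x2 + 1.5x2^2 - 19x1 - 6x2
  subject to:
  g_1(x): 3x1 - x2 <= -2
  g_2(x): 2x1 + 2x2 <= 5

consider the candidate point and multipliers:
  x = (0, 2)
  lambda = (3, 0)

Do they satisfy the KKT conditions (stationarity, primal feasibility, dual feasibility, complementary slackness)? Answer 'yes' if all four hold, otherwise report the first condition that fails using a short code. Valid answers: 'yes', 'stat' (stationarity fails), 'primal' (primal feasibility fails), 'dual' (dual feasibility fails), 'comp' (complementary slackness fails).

Gradient of f: grad f(x) = Q x + c = (-11, 0)
Constraint values g_i(x) = a_i^T x - b_i:
  g_1((0, 2)) = 0
  g_2((0, 2)) = -1
Stationarity residual: grad f(x) + sum_i lambda_i a_i = (-2, -3)
  -> stationarity FAILS
Primal feasibility (all g_i <= 0): OK
Dual feasibility (all lambda_i >= 0): OK
Complementary slackness (lambda_i * g_i(x) = 0 for all i): OK

Verdict: the first failing condition is stationarity -> stat.

stat


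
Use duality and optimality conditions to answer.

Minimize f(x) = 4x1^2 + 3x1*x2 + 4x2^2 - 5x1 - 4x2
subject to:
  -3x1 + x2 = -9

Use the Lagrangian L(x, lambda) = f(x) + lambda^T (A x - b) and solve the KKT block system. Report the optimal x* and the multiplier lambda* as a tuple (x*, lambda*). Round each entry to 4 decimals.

Form the Lagrangian:
  L(x, lambda) = (1/2) x^T Q x + c^T x + lambda^T (A x - b)
Stationarity (grad_x L = 0): Q x + c + A^T lambda = 0.
Primal feasibility: A x = b.

This gives the KKT block system:
  [ Q   A^T ] [ x     ]   [-c ]
  [ A    0  ] [ lambda ] = [ b ]

Solving the linear system:
  x*      = (2.6531, -1.0408)
  lambda* = (4.3673)
  f(x*)   = 15.102

x* = (2.6531, -1.0408), lambda* = (4.3673)


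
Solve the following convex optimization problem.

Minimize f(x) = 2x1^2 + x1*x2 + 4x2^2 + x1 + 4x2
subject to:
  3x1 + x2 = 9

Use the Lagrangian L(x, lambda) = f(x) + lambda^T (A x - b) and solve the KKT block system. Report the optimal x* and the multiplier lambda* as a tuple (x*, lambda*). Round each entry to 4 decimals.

Form the Lagrangian:
  L(x, lambda) = (1/2) x^T Q x + c^T x + lambda^T (A x - b)
Stationarity (grad_x L = 0): Q x + c + A^T lambda = 0.
Primal feasibility: A x = b.

This gives the KKT block system:
  [ Q   A^T ] [ x     ]   [-c ]
  [ A    0  ] [ lambda ] = [ b ]

Solving the linear system:
  x*      = (3.1143, -0.3429)
  lambda* = (-4.3714)
  f(x*)   = 20.5429

x* = (3.1143, -0.3429), lambda* = (-4.3714)


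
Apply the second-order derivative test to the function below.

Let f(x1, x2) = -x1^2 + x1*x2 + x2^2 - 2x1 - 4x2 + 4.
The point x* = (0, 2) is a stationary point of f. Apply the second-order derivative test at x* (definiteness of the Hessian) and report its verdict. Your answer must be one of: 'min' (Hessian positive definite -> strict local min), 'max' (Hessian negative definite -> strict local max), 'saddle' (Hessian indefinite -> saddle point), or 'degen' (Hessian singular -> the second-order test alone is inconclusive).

Compute the Hessian H = grad^2 f:
  H = [[-2, 1], [1, 2]]
Verify stationarity: grad f(x*) = H x* + g = (0, 0).
Eigenvalues of H: -2.2361, 2.2361.
Eigenvalues have mixed signs, so H is indefinite -> x* is a saddle point.

saddle


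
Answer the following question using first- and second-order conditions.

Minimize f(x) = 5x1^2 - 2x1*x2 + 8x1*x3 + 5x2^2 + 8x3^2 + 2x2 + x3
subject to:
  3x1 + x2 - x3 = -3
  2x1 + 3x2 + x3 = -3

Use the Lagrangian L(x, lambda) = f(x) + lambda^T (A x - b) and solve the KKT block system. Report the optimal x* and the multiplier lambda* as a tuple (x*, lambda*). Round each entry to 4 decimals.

Form the Lagrangian:
  L(x, lambda) = (1/2) x^T Q x + c^T x + lambda^T (A x - b)
Stationarity (grad_x L = 0): Q x + c + A^T lambda = 0.
Primal feasibility: A x = b.

This gives the KKT block system:
  [ Q   A^T ] [ x     ]   [-c ]
  [ A    0  ] [ lambda ] = [ b ]

Solving the linear system:
  x*      = (-0.6969, -0.6289, 0.2805)
  lambda* = (0.6585, 0.7456)
  f(x*)   = 1.6176

x* = (-0.6969, -0.6289, 0.2805), lambda* = (0.6585, 0.7456)


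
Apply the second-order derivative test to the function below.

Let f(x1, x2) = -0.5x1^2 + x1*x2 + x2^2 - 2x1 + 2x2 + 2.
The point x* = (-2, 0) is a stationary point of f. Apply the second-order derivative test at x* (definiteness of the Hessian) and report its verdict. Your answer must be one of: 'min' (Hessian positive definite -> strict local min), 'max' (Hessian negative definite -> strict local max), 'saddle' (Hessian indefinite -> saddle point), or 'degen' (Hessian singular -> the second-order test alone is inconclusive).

Compute the Hessian H = grad^2 f:
  H = [[-1, 1], [1, 2]]
Verify stationarity: grad f(x*) = H x* + g = (0, 0).
Eigenvalues of H: -1.3028, 2.3028.
Eigenvalues have mixed signs, so H is indefinite -> x* is a saddle point.

saddle


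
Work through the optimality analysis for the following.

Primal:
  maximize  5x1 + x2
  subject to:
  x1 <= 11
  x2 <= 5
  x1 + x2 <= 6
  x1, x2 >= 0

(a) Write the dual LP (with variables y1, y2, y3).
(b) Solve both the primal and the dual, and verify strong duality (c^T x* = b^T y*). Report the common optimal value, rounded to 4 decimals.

The standard primal-dual pair for 'max c^T x s.t. A x <= b, x >= 0' is:
  Dual:  min b^T y  s.t.  A^T y >= c,  y >= 0.

So the dual LP is:
  minimize  11y1 + 5y2 + 6y3
  subject to:
    y1 + y3 >= 5
    y2 + y3 >= 1
    y1, y2, y3 >= 0

Solving the primal: x* = (6, 0).
  primal value c^T x* = 30.
Solving the dual: y* = (0, 0, 5).
  dual value b^T y* = 30.
Strong duality: c^T x* = b^T y*. Confirmed.

30


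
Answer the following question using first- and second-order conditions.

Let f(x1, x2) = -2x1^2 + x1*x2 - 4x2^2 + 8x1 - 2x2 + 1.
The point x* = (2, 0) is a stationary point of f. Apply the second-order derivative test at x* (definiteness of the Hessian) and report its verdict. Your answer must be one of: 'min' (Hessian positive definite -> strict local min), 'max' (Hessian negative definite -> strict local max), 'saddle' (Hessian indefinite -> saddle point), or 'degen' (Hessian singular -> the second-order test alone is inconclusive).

Compute the Hessian H = grad^2 f:
  H = [[-4, 1], [1, -8]]
Verify stationarity: grad f(x*) = H x* + g = (0, 0).
Eigenvalues of H: -8.2361, -3.7639.
Both eigenvalues < 0, so H is negative definite -> x* is a strict local max.

max


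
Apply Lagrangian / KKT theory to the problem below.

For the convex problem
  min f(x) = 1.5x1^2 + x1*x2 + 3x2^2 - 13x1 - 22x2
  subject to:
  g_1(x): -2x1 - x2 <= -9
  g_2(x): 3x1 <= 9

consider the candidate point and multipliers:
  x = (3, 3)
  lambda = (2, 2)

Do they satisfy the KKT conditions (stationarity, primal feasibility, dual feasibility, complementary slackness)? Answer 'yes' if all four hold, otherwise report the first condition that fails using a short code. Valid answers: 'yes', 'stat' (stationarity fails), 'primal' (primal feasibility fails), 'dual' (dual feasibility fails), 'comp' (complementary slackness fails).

Gradient of f: grad f(x) = Q x + c = (-1, -1)
Constraint values g_i(x) = a_i^T x - b_i:
  g_1((3, 3)) = 0
  g_2((3, 3)) = 0
Stationarity residual: grad f(x) + sum_i lambda_i a_i = (1, -3)
  -> stationarity FAILS
Primal feasibility (all g_i <= 0): OK
Dual feasibility (all lambda_i >= 0): OK
Complementary slackness (lambda_i * g_i(x) = 0 for all i): OK

Verdict: the first failing condition is stationarity -> stat.

stat


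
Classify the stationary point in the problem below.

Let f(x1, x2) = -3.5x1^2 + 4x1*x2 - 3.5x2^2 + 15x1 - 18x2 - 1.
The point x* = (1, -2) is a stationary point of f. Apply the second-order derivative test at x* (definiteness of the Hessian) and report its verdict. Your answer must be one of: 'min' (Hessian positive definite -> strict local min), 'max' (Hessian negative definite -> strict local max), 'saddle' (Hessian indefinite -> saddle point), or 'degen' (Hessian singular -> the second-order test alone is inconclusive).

Compute the Hessian H = grad^2 f:
  H = [[-7, 4], [4, -7]]
Verify stationarity: grad f(x*) = H x* + g = (0, 0).
Eigenvalues of H: -11, -3.
Both eigenvalues < 0, so H is negative definite -> x* is a strict local max.

max


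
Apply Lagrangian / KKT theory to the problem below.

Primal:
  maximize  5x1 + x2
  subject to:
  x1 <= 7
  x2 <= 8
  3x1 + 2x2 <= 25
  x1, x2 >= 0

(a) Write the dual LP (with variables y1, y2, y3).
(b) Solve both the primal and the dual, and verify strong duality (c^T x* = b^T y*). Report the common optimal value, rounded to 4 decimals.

The standard primal-dual pair for 'max c^T x s.t. A x <= b, x >= 0' is:
  Dual:  min b^T y  s.t.  A^T y >= c,  y >= 0.

So the dual LP is:
  minimize  7y1 + 8y2 + 25y3
  subject to:
    y1 + 3y3 >= 5
    y2 + 2y3 >= 1
    y1, y2, y3 >= 0

Solving the primal: x* = (7, 2).
  primal value c^T x* = 37.
Solving the dual: y* = (3.5, 0, 0.5).
  dual value b^T y* = 37.
Strong duality: c^T x* = b^T y*. Confirmed.

37


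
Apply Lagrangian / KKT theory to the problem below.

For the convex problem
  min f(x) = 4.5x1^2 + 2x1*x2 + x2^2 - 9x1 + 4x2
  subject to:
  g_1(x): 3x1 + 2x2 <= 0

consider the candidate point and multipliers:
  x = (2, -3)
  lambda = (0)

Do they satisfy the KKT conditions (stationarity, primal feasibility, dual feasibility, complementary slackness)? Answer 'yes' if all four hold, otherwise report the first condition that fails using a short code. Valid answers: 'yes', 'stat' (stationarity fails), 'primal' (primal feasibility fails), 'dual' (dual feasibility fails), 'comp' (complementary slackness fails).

Gradient of f: grad f(x) = Q x + c = (3, 2)
Constraint values g_i(x) = a_i^T x - b_i:
  g_1((2, -3)) = 0
Stationarity residual: grad f(x) + sum_i lambda_i a_i = (3, 2)
  -> stationarity FAILS
Primal feasibility (all g_i <= 0): OK
Dual feasibility (all lambda_i >= 0): OK
Complementary slackness (lambda_i * g_i(x) = 0 for all i): OK

Verdict: the first failing condition is stationarity -> stat.

stat


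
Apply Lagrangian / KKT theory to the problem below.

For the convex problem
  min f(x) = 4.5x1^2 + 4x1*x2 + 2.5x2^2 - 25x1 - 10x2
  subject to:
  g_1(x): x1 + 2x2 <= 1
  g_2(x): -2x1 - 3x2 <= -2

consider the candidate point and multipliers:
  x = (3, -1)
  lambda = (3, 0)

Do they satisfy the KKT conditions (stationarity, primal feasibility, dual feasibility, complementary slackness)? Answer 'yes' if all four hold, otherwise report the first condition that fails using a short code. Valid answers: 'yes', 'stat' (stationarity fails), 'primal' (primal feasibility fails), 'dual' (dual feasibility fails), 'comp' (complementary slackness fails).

Gradient of f: grad f(x) = Q x + c = (-2, -3)
Constraint values g_i(x) = a_i^T x - b_i:
  g_1((3, -1)) = 0
  g_2((3, -1)) = -1
Stationarity residual: grad f(x) + sum_i lambda_i a_i = (1, 3)
  -> stationarity FAILS
Primal feasibility (all g_i <= 0): OK
Dual feasibility (all lambda_i >= 0): OK
Complementary slackness (lambda_i * g_i(x) = 0 for all i): OK

Verdict: the first failing condition is stationarity -> stat.

stat


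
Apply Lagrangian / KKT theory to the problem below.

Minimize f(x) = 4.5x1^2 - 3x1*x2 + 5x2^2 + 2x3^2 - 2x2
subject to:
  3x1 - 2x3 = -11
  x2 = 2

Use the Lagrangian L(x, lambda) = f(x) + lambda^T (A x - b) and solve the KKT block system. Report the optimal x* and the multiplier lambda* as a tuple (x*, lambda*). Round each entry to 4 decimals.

Form the Lagrangian:
  L(x, lambda) = (1/2) x^T Q x + c^T x + lambda^T (A x - b)
Stationarity (grad_x L = 0): Q x + c + A^T lambda = 0.
Primal feasibility: A x = b.

This gives the KKT block system:
  [ Q   A^T ] [ x     ]   [-c ]
  [ A    0  ] [ lambda ] = [ b ]

Solving the linear system:
  x*      = (-1.5, 2, 3.25)
  lambda* = (6.5, -22.5)
  f(x*)   = 56.25

x* = (-1.5, 2, 3.25), lambda* = (6.5, -22.5)


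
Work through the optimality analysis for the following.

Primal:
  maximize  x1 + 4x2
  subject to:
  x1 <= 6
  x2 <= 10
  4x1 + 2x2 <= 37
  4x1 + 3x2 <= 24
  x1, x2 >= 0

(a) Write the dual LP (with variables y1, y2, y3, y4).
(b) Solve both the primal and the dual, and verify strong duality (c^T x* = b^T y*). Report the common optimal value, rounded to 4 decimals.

The standard primal-dual pair for 'max c^T x s.t. A x <= b, x >= 0' is:
  Dual:  min b^T y  s.t.  A^T y >= c,  y >= 0.

So the dual LP is:
  minimize  6y1 + 10y2 + 37y3 + 24y4
  subject to:
    y1 + 4y3 + 4y4 >= 1
    y2 + 2y3 + 3y4 >= 4
    y1, y2, y3, y4 >= 0

Solving the primal: x* = (0, 8).
  primal value c^T x* = 32.
Solving the dual: y* = (0, 0, 0, 1.3333).
  dual value b^T y* = 32.
Strong duality: c^T x* = b^T y*. Confirmed.

32


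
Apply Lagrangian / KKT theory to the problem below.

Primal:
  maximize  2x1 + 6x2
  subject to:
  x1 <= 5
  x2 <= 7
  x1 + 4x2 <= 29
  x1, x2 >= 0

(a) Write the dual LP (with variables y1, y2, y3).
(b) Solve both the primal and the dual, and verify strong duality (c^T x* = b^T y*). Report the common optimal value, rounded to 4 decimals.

The standard primal-dual pair for 'max c^T x s.t. A x <= b, x >= 0' is:
  Dual:  min b^T y  s.t.  A^T y >= c,  y >= 0.

So the dual LP is:
  minimize  5y1 + 7y2 + 29y3
  subject to:
    y1 + y3 >= 2
    y2 + 4y3 >= 6
    y1, y2, y3 >= 0

Solving the primal: x* = (5, 6).
  primal value c^T x* = 46.
Solving the dual: y* = (0.5, 0, 1.5).
  dual value b^T y* = 46.
Strong duality: c^T x* = b^T y*. Confirmed.

46


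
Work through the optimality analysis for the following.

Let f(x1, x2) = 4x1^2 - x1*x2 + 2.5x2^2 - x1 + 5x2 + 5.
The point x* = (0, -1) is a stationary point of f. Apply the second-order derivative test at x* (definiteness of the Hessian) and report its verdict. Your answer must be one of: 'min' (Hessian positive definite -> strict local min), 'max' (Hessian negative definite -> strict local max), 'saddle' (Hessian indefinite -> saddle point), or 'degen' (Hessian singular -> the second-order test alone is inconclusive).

Compute the Hessian H = grad^2 f:
  H = [[8, -1], [-1, 5]]
Verify stationarity: grad f(x*) = H x* + g = (0, 0).
Eigenvalues of H: 4.6972, 8.3028.
Both eigenvalues > 0, so H is positive definite -> x* is a strict local min.

min


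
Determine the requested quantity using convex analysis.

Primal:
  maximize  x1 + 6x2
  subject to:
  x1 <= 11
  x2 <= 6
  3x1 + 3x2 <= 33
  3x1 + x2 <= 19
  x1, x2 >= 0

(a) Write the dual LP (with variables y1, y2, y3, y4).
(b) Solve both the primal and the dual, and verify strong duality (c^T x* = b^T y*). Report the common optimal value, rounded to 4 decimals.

The standard primal-dual pair for 'max c^T x s.t. A x <= b, x >= 0' is:
  Dual:  min b^T y  s.t.  A^T y >= c,  y >= 0.

So the dual LP is:
  minimize  11y1 + 6y2 + 33y3 + 19y4
  subject to:
    y1 + 3y3 + 3y4 >= 1
    y2 + 3y3 + y4 >= 6
    y1, y2, y3, y4 >= 0

Solving the primal: x* = (4.3333, 6).
  primal value c^T x* = 40.3333.
Solving the dual: y* = (0, 5.6667, 0, 0.3333).
  dual value b^T y* = 40.3333.
Strong duality: c^T x* = b^T y*. Confirmed.

40.3333


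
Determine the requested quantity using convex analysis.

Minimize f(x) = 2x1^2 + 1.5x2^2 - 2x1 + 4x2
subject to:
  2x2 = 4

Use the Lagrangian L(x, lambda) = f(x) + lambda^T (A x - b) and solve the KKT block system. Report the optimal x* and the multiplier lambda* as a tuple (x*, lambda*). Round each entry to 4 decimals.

Form the Lagrangian:
  L(x, lambda) = (1/2) x^T Q x + c^T x + lambda^T (A x - b)
Stationarity (grad_x L = 0): Q x + c + A^T lambda = 0.
Primal feasibility: A x = b.

This gives the KKT block system:
  [ Q   A^T ] [ x     ]   [-c ]
  [ A    0  ] [ lambda ] = [ b ]

Solving the linear system:
  x*      = (0.5, 2)
  lambda* = (-5)
  f(x*)   = 13.5

x* = (0.5, 2), lambda* = (-5)


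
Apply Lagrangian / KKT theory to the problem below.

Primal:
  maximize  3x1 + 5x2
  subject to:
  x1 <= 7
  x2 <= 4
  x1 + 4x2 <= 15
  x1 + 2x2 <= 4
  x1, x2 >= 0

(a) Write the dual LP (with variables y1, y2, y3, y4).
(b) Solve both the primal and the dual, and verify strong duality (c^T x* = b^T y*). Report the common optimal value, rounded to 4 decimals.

The standard primal-dual pair for 'max c^T x s.t. A x <= b, x >= 0' is:
  Dual:  min b^T y  s.t.  A^T y >= c,  y >= 0.

So the dual LP is:
  minimize  7y1 + 4y2 + 15y3 + 4y4
  subject to:
    y1 + y3 + y4 >= 3
    y2 + 4y3 + 2y4 >= 5
    y1, y2, y3, y4 >= 0

Solving the primal: x* = (4, 0).
  primal value c^T x* = 12.
Solving the dual: y* = (0, 0, 0, 3).
  dual value b^T y* = 12.
Strong duality: c^T x* = b^T y*. Confirmed.

12


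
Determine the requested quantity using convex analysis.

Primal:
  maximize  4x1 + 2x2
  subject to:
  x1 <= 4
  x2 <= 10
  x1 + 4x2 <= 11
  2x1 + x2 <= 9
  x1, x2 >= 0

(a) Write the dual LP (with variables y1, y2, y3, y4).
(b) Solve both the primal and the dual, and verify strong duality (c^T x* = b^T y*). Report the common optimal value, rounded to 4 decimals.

The standard primal-dual pair for 'max c^T x s.t. A x <= b, x >= 0' is:
  Dual:  min b^T y  s.t.  A^T y >= c,  y >= 0.

So the dual LP is:
  minimize  4y1 + 10y2 + 11y3 + 9y4
  subject to:
    y1 + y3 + 2y4 >= 4
    y2 + 4y3 + y4 >= 2
    y1, y2, y3, y4 >= 0

Solving the primal: x* = (3.5714, 1.8571).
  primal value c^T x* = 18.
Solving the dual: y* = (0, 0, 0, 2).
  dual value b^T y* = 18.
Strong duality: c^T x* = b^T y*. Confirmed.

18


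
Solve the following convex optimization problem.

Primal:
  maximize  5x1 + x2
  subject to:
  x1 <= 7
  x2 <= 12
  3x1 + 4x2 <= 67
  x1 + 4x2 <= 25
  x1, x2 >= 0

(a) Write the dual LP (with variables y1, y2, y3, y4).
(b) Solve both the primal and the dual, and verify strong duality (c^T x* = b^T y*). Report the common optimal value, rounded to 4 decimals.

The standard primal-dual pair for 'max c^T x s.t. A x <= b, x >= 0' is:
  Dual:  min b^T y  s.t.  A^T y >= c,  y >= 0.

So the dual LP is:
  minimize  7y1 + 12y2 + 67y3 + 25y4
  subject to:
    y1 + 3y3 + y4 >= 5
    y2 + 4y3 + 4y4 >= 1
    y1, y2, y3, y4 >= 0

Solving the primal: x* = (7, 4.5).
  primal value c^T x* = 39.5.
Solving the dual: y* = (4.75, 0, 0, 0.25).
  dual value b^T y* = 39.5.
Strong duality: c^T x* = b^T y*. Confirmed.

39.5


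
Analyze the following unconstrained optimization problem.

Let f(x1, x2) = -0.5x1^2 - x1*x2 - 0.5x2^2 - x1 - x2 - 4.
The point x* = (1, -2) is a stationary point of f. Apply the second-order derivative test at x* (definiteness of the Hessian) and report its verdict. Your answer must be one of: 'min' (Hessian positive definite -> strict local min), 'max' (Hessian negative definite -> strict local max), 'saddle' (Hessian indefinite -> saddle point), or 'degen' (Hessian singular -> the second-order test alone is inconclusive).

Compute the Hessian H = grad^2 f:
  H = [[-1, -1], [-1, -1]]
Verify stationarity: grad f(x*) = H x* + g = (0, 0).
Eigenvalues of H: -2, 0.
H has a zero eigenvalue (singular; negative semidefinite but not definite), so H is neither positive definite, negative definite, nor indefinite. The second-order test alone is inconclusive -> degen.
(Indeed, f is constant along the null direction of H through x*, so x* is not a strict local extremum.)

degen


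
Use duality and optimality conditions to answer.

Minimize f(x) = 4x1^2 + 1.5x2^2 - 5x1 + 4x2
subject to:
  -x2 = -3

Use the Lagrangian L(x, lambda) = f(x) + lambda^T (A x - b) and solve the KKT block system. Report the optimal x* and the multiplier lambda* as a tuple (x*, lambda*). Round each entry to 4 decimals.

Form the Lagrangian:
  L(x, lambda) = (1/2) x^T Q x + c^T x + lambda^T (A x - b)
Stationarity (grad_x L = 0): Q x + c + A^T lambda = 0.
Primal feasibility: A x = b.

This gives the KKT block system:
  [ Q   A^T ] [ x     ]   [-c ]
  [ A    0  ] [ lambda ] = [ b ]

Solving the linear system:
  x*      = (0.625, 3)
  lambda* = (13)
  f(x*)   = 23.9375

x* = (0.625, 3), lambda* = (13)


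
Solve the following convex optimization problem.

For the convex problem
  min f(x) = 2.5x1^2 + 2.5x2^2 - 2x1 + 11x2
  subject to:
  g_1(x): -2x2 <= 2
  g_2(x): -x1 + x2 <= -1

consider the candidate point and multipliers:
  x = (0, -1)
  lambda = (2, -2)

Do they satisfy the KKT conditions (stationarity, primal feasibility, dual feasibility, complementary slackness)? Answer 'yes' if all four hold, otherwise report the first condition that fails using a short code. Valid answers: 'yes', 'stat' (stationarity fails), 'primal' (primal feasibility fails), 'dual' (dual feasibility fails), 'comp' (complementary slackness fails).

Gradient of f: grad f(x) = Q x + c = (-2, 6)
Constraint values g_i(x) = a_i^T x - b_i:
  g_1((0, -1)) = 0
  g_2((0, -1)) = 0
Stationarity residual: grad f(x) + sum_i lambda_i a_i = (0, 0)
  -> stationarity OK
Primal feasibility (all g_i <= 0): OK
Dual feasibility (all lambda_i >= 0): FAILS
Complementary slackness (lambda_i * g_i(x) = 0 for all i): OK

Verdict: the first failing condition is dual_feasibility -> dual.

dual


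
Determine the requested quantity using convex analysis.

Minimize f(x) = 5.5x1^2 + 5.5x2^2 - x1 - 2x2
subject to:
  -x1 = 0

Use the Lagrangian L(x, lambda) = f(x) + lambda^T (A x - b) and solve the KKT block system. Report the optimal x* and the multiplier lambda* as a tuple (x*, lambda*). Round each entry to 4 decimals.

Form the Lagrangian:
  L(x, lambda) = (1/2) x^T Q x + c^T x + lambda^T (A x - b)
Stationarity (grad_x L = 0): Q x + c + A^T lambda = 0.
Primal feasibility: A x = b.

This gives the KKT block system:
  [ Q   A^T ] [ x     ]   [-c ]
  [ A    0  ] [ lambda ] = [ b ]

Solving the linear system:
  x*      = (0, 0.1818)
  lambda* = (-1)
  f(x*)   = -0.1818

x* = (0, 0.1818), lambda* = (-1)


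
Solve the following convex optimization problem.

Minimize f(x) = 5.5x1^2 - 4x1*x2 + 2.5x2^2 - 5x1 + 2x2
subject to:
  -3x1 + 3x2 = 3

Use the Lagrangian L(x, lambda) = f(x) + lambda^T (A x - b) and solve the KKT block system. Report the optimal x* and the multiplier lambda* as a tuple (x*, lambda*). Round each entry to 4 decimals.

Form the Lagrangian:
  L(x, lambda) = (1/2) x^T Q x + c^T x + lambda^T (A x - b)
Stationarity (grad_x L = 0): Q x + c + A^T lambda = 0.
Primal feasibility: A x = b.

This gives the KKT block system:
  [ Q   A^T ] [ x     ]   [-c ]
  [ A    0  ] [ lambda ] = [ b ]

Solving the linear system:
  x*      = (0.25, 1.25)
  lambda* = (-2.4167)
  f(x*)   = 4.25

x* = (0.25, 1.25), lambda* = (-2.4167)


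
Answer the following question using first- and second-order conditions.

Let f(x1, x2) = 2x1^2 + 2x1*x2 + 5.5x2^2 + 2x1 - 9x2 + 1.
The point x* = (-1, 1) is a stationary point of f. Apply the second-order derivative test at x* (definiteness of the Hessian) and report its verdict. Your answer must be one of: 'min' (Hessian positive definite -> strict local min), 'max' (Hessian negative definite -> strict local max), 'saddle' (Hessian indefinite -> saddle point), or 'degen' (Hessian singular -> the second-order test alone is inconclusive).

Compute the Hessian H = grad^2 f:
  H = [[4, 2], [2, 11]]
Verify stationarity: grad f(x*) = H x* + g = (0, 0).
Eigenvalues of H: 3.4689, 11.5311.
Both eigenvalues > 0, so H is positive definite -> x* is a strict local min.

min


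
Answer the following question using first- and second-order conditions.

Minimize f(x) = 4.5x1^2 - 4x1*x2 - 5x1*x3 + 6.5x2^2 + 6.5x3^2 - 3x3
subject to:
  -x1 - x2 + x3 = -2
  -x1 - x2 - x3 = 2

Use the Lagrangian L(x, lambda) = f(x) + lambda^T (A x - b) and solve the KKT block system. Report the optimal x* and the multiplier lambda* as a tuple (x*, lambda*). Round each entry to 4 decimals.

Form the Lagrangian:
  L(x, lambda) = (1/2) x^T Q x + c^T x + lambda^T (A x - b)
Stationarity (grad_x L = 0): Q x + c + A^T lambda = 0.
Primal feasibility: A x = b.

This gives the KKT block system:
  [ Q   A^T ] [ x     ]   [-c ]
  [ A    0  ] [ lambda ] = [ b ]

Solving the linear system:
  x*      = (-0.3333, 0.3333, -2)
  lambda* = (16.5, -10.8333)
  f(x*)   = 30.3333

x* = (-0.3333, 0.3333, -2), lambda* = (16.5, -10.8333)


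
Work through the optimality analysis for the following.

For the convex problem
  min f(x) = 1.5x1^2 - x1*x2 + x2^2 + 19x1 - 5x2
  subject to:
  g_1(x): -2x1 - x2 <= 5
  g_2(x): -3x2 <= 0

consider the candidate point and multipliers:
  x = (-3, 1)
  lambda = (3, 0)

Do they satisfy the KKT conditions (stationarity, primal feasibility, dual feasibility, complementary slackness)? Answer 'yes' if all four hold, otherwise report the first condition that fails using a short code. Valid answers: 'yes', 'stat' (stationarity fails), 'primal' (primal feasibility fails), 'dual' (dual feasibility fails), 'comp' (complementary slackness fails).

Gradient of f: grad f(x) = Q x + c = (9, 0)
Constraint values g_i(x) = a_i^T x - b_i:
  g_1((-3, 1)) = 0
  g_2((-3, 1)) = -3
Stationarity residual: grad f(x) + sum_i lambda_i a_i = (3, -3)
  -> stationarity FAILS
Primal feasibility (all g_i <= 0): OK
Dual feasibility (all lambda_i >= 0): OK
Complementary slackness (lambda_i * g_i(x) = 0 for all i): OK

Verdict: the first failing condition is stationarity -> stat.

stat


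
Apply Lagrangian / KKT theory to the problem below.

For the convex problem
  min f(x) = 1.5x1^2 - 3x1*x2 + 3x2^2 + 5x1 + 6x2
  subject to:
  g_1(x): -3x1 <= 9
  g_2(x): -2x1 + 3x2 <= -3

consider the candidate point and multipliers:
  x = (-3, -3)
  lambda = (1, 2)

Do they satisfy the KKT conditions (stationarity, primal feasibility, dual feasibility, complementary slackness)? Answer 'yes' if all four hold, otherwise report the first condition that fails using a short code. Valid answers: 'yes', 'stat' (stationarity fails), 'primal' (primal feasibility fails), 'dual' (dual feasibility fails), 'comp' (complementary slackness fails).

Gradient of f: grad f(x) = Q x + c = (5, -3)
Constraint values g_i(x) = a_i^T x - b_i:
  g_1((-3, -3)) = 0
  g_2((-3, -3)) = 0
Stationarity residual: grad f(x) + sum_i lambda_i a_i = (-2, 3)
  -> stationarity FAILS
Primal feasibility (all g_i <= 0): OK
Dual feasibility (all lambda_i >= 0): OK
Complementary slackness (lambda_i * g_i(x) = 0 for all i): OK

Verdict: the first failing condition is stationarity -> stat.

stat


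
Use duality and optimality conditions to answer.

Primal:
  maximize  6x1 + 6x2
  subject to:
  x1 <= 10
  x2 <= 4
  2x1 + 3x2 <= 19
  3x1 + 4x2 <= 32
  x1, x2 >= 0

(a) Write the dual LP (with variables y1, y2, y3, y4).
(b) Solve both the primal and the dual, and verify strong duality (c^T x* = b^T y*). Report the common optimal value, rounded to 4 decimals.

The standard primal-dual pair for 'max c^T x s.t. A x <= b, x >= 0' is:
  Dual:  min b^T y  s.t.  A^T y >= c,  y >= 0.

So the dual LP is:
  minimize  10y1 + 4y2 + 19y3 + 32y4
  subject to:
    y1 + 2y3 + 3y4 >= 6
    y2 + 3y3 + 4y4 >= 6
    y1, y2, y3, y4 >= 0

Solving the primal: x* = (9.5, 0).
  primal value c^T x* = 57.
Solving the dual: y* = (0, 0, 3, 0).
  dual value b^T y* = 57.
Strong duality: c^T x* = b^T y*. Confirmed.

57


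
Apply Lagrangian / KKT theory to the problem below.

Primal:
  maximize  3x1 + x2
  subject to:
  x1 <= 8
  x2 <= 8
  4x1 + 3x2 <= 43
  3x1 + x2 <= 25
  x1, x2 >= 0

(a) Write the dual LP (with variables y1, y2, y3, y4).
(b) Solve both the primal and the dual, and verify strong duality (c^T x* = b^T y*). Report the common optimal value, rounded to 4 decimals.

The standard primal-dual pair for 'max c^T x s.t. A x <= b, x >= 0' is:
  Dual:  min b^T y  s.t.  A^T y >= c,  y >= 0.

So the dual LP is:
  minimize  8y1 + 8y2 + 43y3 + 25y4
  subject to:
    y1 + 4y3 + 3y4 >= 3
    y2 + 3y3 + y4 >= 1
    y1, y2, y3, y4 >= 0

Solving the primal: x* = (6.4, 5.8).
  primal value c^T x* = 25.
Solving the dual: y* = (0, 0, 0, 1).
  dual value b^T y* = 25.
Strong duality: c^T x* = b^T y*. Confirmed.

25


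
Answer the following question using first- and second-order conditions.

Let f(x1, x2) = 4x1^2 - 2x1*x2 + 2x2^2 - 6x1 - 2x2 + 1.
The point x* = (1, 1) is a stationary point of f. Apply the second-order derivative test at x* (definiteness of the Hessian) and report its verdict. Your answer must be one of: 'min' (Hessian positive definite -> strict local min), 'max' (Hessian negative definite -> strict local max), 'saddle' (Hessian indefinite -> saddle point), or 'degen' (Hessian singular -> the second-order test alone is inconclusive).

Compute the Hessian H = grad^2 f:
  H = [[8, -2], [-2, 4]]
Verify stationarity: grad f(x*) = H x* + g = (0, 0).
Eigenvalues of H: 3.1716, 8.8284.
Both eigenvalues > 0, so H is positive definite -> x* is a strict local min.

min


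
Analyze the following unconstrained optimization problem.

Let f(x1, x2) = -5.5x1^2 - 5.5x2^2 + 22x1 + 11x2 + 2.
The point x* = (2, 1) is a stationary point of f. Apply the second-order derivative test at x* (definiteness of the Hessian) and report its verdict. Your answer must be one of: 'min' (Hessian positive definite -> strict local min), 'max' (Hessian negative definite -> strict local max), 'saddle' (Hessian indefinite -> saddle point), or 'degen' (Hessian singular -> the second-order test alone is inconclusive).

Compute the Hessian H = grad^2 f:
  H = [[-11, 0], [0, -11]]
Verify stationarity: grad f(x*) = H x* + g = (0, 0).
Eigenvalues of H: -11, -11.
Both eigenvalues < 0, so H is negative definite -> x* is a strict local max.

max


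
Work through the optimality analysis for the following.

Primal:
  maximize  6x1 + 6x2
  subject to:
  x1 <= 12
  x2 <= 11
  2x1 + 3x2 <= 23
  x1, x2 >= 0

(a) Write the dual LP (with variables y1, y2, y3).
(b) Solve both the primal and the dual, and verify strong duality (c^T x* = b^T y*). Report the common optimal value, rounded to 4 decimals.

The standard primal-dual pair for 'max c^T x s.t. A x <= b, x >= 0' is:
  Dual:  min b^T y  s.t.  A^T y >= c,  y >= 0.

So the dual LP is:
  minimize  12y1 + 11y2 + 23y3
  subject to:
    y1 + 2y3 >= 6
    y2 + 3y3 >= 6
    y1, y2, y3 >= 0

Solving the primal: x* = (11.5, 0).
  primal value c^T x* = 69.
Solving the dual: y* = (0, 0, 3).
  dual value b^T y* = 69.
Strong duality: c^T x* = b^T y*. Confirmed.

69


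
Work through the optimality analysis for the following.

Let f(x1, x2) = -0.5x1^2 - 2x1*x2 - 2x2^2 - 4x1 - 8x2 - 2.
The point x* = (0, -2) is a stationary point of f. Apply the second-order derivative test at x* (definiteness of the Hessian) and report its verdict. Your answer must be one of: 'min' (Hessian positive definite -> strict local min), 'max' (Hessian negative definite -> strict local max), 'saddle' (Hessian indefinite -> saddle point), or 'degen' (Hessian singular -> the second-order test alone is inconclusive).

Compute the Hessian H = grad^2 f:
  H = [[-1, -2], [-2, -4]]
Verify stationarity: grad f(x*) = H x* + g = (0, 0).
Eigenvalues of H: -5, 0.
H has a zero eigenvalue (singular; negative semidefinite but not definite), so H is neither positive definite, negative definite, nor indefinite. The second-order test alone is inconclusive -> degen.
(Indeed, f is constant along the null direction of H through x*, so x* is not a strict local extremum.)

degen


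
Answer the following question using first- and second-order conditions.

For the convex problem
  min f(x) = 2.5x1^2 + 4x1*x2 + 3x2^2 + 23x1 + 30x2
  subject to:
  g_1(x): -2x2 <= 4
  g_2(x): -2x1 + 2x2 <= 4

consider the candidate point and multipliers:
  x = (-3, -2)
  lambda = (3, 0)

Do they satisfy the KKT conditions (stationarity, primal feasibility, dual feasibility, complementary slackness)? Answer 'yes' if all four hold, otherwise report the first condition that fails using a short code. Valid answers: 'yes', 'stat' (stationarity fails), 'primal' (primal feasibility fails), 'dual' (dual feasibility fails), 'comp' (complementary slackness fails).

Gradient of f: grad f(x) = Q x + c = (0, 6)
Constraint values g_i(x) = a_i^T x - b_i:
  g_1((-3, -2)) = 0
  g_2((-3, -2)) = -2
Stationarity residual: grad f(x) + sum_i lambda_i a_i = (0, 0)
  -> stationarity OK
Primal feasibility (all g_i <= 0): OK
Dual feasibility (all lambda_i >= 0): OK
Complementary slackness (lambda_i * g_i(x) = 0 for all i): OK

Verdict: yes, KKT holds.

yes


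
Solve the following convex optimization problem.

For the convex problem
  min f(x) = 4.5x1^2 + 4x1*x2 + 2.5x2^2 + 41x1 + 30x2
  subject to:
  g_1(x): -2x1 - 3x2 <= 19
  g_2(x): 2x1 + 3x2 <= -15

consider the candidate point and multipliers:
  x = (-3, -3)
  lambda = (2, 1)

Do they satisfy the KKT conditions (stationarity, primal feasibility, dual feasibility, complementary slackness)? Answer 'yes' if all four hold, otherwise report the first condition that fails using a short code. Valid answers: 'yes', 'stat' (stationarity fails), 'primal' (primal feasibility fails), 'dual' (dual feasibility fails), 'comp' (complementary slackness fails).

Gradient of f: grad f(x) = Q x + c = (2, 3)
Constraint values g_i(x) = a_i^T x - b_i:
  g_1((-3, -3)) = -4
  g_2((-3, -3)) = 0
Stationarity residual: grad f(x) + sum_i lambda_i a_i = (0, 0)
  -> stationarity OK
Primal feasibility (all g_i <= 0): OK
Dual feasibility (all lambda_i >= 0): OK
Complementary slackness (lambda_i * g_i(x) = 0 for all i): FAILS

Verdict: the first failing condition is complementary_slackness -> comp.

comp


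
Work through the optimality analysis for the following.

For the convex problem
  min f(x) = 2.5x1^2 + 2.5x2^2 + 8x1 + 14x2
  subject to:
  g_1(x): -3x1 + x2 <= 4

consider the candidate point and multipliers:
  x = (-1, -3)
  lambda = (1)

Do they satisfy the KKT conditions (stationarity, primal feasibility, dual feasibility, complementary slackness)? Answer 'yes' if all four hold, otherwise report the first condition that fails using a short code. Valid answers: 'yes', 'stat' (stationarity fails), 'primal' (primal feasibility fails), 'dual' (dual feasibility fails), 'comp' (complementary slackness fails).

Gradient of f: grad f(x) = Q x + c = (3, -1)
Constraint values g_i(x) = a_i^T x - b_i:
  g_1((-1, -3)) = -4
Stationarity residual: grad f(x) + sum_i lambda_i a_i = (0, 0)
  -> stationarity OK
Primal feasibility (all g_i <= 0): OK
Dual feasibility (all lambda_i >= 0): OK
Complementary slackness (lambda_i * g_i(x) = 0 for all i): FAILS

Verdict: the first failing condition is complementary_slackness -> comp.

comp


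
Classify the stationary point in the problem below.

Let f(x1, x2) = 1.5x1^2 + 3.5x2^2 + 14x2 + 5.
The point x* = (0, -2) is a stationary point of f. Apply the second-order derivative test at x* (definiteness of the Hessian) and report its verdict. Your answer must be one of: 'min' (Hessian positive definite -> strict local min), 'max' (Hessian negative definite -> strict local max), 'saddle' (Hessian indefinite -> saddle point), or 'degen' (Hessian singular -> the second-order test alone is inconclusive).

Compute the Hessian H = grad^2 f:
  H = [[3, 0], [0, 7]]
Verify stationarity: grad f(x*) = H x* + g = (0, 0).
Eigenvalues of H: 3, 7.
Both eigenvalues > 0, so H is positive definite -> x* is a strict local min.

min


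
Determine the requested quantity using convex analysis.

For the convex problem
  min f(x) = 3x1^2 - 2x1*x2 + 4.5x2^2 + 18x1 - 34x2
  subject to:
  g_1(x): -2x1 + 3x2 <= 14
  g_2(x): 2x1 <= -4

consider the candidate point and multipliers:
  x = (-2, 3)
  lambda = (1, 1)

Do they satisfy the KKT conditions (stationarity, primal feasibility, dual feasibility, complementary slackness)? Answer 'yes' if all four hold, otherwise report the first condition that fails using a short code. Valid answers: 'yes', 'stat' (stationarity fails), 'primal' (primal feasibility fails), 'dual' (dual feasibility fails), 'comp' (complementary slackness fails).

Gradient of f: grad f(x) = Q x + c = (0, -3)
Constraint values g_i(x) = a_i^T x - b_i:
  g_1((-2, 3)) = -1
  g_2((-2, 3)) = 0
Stationarity residual: grad f(x) + sum_i lambda_i a_i = (0, 0)
  -> stationarity OK
Primal feasibility (all g_i <= 0): OK
Dual feasibility (all lambda_i >= 0): OK
Complementary slackness (lambda_i * g_i(x) = 0 for all i): FAILS

Verdict: the first failing condition is complementary_slackness -> comp.

comp


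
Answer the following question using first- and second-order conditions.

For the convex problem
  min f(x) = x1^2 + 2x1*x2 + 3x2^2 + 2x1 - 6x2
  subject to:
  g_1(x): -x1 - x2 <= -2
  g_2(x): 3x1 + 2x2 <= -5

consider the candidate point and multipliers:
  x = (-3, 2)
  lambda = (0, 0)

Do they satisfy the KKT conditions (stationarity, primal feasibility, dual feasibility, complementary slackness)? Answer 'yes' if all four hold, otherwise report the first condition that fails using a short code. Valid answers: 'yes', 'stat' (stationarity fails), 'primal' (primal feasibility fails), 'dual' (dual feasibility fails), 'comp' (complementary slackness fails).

Gradient of f: grad f(x) = Q x + c = (0, 0)
Constraint values g_i(x) = a_i^T x - b_i:
  g_1((-3, 2)) = 3
  g_2((-3, 2)) = 0
Stationarity residual: grad f(x) + sum_i lambda_i a_i = (0, 0)
  -> stationarity OK
Primal feasibility (all g_i <= 0): FAILS
Dual feasibility (all lambda_i >= 0): OK
Complementary slackness (lambda_i * g_i(x) = 0 for all i): OK

Verdict: the first failing condition is primal_feasibility -> primal.

primal


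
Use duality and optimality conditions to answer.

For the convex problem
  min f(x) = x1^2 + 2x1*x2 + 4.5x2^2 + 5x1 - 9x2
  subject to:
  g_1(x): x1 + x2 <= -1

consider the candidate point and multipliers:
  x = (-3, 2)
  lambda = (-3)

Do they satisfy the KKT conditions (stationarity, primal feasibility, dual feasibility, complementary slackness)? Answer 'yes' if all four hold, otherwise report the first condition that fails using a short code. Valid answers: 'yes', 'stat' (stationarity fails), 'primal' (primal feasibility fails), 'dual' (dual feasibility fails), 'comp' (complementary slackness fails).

Gradient of f: grad f(x) = Q x + c = (3, 3)
Constraint values g_i(x) = a_i^T x - b_i:
  g_1((-3, 2)) = 0
Stationarity residual: grad f(x) + sum_i lambda_i a_i = (0, 0)
  -> stationarity OK
Primal feasibility (all g_i <= 0): OK
Dual feasibility (all lambda_i >= 0): FAILS
Complementary slackness (lambda_i * g_i(x) = 0 for all i): OK

Verdict: the first failing condition is dual_feasibility -> dual.

dual


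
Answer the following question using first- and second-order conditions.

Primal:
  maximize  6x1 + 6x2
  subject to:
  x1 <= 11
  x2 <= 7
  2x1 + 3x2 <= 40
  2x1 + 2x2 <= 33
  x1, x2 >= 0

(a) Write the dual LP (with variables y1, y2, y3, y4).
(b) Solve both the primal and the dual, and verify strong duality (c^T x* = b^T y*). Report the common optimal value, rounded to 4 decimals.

The standard primal-dual pair for 'max c^T x s.t. A x <= b, x >= 0' is:
  Dual:  min b^T y  s.t.  A^T y >= c,  y >= 0.

So the dual LP is:
  minimize  11y1 + 7y2 + 40y3 + 33y4
  subject to:
    y1 + 2y3 + 2y4 >= 6
    y2 + 3y3 + 2y4 >= 6
    y1, y2, y3, y4 >= 0

Solving the primal: x* = (11, 5.5).
  primal value c^T x* = 99.
Solving the dual: y* = (0, 0, 0, 3).
  dual value b^T y* = 99.
Strong duality: c^T x* = b^T y*. Confirmed.

99


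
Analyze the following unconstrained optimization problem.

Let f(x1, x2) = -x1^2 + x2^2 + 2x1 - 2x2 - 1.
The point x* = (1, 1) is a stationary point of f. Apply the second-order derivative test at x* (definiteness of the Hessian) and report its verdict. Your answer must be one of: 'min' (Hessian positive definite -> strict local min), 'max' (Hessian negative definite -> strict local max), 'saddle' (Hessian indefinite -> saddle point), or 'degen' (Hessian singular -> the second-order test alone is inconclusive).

Compute the Hessian H = grad^2 f:
  H = [[-2, 0], [0, 2]]
Verify stationarity: grad f(x*) = H x* + g = (0, 0).
Eigenvalues of H: -2, 2.
Eigenvalues have mixed signs, so H is indefinite -> x* is a saddle point.

saddle
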